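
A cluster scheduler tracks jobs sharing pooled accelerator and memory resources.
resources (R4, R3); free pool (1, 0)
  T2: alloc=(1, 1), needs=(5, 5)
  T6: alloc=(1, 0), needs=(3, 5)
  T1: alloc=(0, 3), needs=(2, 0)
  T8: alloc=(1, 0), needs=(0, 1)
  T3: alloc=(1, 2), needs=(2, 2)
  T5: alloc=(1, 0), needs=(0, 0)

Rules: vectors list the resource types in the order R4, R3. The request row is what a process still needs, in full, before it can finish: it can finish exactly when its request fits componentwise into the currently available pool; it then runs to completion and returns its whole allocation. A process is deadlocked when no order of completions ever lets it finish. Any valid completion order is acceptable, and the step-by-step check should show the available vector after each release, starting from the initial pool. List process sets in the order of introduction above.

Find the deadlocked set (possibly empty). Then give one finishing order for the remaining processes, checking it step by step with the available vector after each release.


The deadlocked set is empty.
Key observation: T5 fits the free pool immediately, and its release cascades until everyone finishes.
One completion order for the rest: T5, T1, T3, T8, T6, T2. Verifying each step:
  pool = (1, 0)
  T5: need (0, 0) fits (1, 0); releases (1, 0), pool now (2, 0)
  T1: need (2, 0) fits (2, 0); releases (0, 3), pool now (2, 3)
  T3: need (2, 2) fits (2, 3); releases (1, 2), pool now (3, 5)
  T8: need (0, 1) fits (3, 5); releases (1, 0), pool now (4, 5)
  T6: need (3, 5) fits (4, 5); releases (1, 0), pool now (5, 5)
  T2: need (5, 5) fits (5, 5); releases (1, 1), pool now (6, 6)


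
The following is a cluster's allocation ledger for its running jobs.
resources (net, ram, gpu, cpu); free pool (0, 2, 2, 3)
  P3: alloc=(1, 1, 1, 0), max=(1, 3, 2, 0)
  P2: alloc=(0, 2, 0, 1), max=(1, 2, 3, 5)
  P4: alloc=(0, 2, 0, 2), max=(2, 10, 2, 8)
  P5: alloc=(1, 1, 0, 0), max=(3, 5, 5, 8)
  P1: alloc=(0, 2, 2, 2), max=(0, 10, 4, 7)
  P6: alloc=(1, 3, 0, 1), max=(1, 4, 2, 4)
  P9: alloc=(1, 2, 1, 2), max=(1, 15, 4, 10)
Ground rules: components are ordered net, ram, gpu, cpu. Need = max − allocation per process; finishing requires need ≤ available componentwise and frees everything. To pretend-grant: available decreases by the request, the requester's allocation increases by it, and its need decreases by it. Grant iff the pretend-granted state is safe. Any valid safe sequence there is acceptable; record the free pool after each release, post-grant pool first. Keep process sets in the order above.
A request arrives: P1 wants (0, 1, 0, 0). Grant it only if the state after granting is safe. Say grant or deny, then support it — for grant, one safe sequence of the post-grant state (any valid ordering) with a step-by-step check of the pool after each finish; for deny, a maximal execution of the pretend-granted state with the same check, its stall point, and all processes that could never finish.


GRANT: granting preserves safety; a valid post-grant sequence is P6, P3, P2, P1, P4, P5, P9.
Key observation: (0, 1, 2, 3) free after granting still covers P6 first, and each release covers the next.
Verifying the post-grant state step by step:
  pool = (0, 1, 2, 3)
  P6: need (0, 1, 2, 3) fits (0, 1, 2, 3); releases (1, 3, 0, 1), pool now (1, 4, 2, 4)
  P3: need (0, 2, 1, 0) fits (1, 4, 2, 4); releases (1, 1, 1, 0), pool now (2, 5, 3, 4)
  P2: need (1, 0, 3, 4) fits (2, 5, 3, 4); releases (0, 2, 0, 1), pool now (2, 7, 3, 5)
  P1: need (0, 7, 2, 5) fits (2, 7, 3, 5); releases (0, 3, 2, 2), pool now (2, 10, 5, 7)
  P4: need (2, 8, 2, 6) fits (2, 10, 5, 7); releases (0, 2, 0, 2), pool now (2, 12, 5, 9)
  P5: need (2, 4, 5, 8) fits (2, 12, 5, 9); releases (1, 1, 0, 0), pool now (3, 13, 5, 9)
  P9: need (0, 13, 3, 8) fits (3, 13, 5, 9); releases (1, 2, 1, 2), pool now (4, 15, 6, 11)


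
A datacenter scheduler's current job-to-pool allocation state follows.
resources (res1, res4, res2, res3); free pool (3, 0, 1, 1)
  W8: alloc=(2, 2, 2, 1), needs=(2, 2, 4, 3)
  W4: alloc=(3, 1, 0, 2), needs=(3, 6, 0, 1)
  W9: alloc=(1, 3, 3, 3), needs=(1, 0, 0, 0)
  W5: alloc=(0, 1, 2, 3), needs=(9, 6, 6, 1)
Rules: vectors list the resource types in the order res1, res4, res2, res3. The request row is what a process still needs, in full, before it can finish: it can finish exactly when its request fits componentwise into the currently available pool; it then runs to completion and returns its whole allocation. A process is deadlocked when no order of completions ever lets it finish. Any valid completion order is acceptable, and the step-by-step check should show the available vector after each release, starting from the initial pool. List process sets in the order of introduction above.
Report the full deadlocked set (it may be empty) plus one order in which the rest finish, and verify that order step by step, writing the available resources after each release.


Deadlocked set: W4 and W5.
Key observation: once W9, W8 finish, the pool peaks at (6, 5, 6, 5) — and every remaining process still needs more res4 than that.
The rest can finish in the order W9, W8. Verifying each step:
  pool = (3, 0, 1, 1)
  W9: need (1, 0, 0, 0) fits (3, 0, 1, 1); releases (1, 3, 3, 3), pool now (4, 3, 4, 4)
  W8: need (2, 2, 4, 3) fits (4, 3, 4, 4); releases (2, 2, 2, 1), pool now (6, 5, 6, 5)
The stuck group stays short no matter what:
  blocked: W4 wants (3, 6, 0, 1), pool (6, 5, 6, 5) — not enough res4
  blocked: W5 wants (9, 6, 6, 1), pool (6, 5, 6, 5) — not enough res1 and res4


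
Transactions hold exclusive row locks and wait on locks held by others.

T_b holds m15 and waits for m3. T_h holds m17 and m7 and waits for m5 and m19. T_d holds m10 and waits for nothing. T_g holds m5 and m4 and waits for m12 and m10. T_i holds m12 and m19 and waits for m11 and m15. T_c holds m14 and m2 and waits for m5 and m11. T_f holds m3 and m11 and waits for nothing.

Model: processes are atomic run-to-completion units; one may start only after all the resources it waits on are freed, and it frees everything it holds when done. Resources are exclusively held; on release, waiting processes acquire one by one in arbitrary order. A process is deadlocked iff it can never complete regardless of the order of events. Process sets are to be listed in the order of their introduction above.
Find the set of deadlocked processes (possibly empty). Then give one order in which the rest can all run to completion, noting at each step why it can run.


Nothing here is deadlocked.
Key observation: there is no circular wait here — follow any chain and it reaches a process that is free to run now.
One completion order for the rest: T_d, T_f, T_b, T_i, T_g, T_h, T_c.
Check, step by step:
  T_d: no waits; runs immediately, freeing m10
  T_f: no waits; runs immediately, freeing m3 and m11
  T_b waits on m3 — all released -> runs and releases m15
  T_i waits on m11 and m15 — all released -> runs and releases m12 and m19
  T_g waits on m12 and m10 — all released -> runs and releases m5 and m4
  T_h waits on m5 and m19 — all released -> runs and releases m17 and m7
  T_c waits on m5 and m11 — all released -> runs and releases m14 and m2


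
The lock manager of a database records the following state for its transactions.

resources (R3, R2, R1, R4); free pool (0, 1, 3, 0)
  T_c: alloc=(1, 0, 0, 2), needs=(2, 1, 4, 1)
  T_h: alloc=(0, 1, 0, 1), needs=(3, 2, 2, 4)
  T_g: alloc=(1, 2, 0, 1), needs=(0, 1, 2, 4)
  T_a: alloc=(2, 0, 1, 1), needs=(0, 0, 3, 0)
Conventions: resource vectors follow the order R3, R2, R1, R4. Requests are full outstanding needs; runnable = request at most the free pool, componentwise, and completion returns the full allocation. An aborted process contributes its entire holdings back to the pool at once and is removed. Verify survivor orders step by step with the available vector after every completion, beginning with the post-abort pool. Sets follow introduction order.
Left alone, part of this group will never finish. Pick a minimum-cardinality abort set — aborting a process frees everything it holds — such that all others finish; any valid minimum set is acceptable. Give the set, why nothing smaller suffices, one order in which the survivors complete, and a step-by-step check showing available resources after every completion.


Minimum abort set: T_h.
Key observation: before aborting T_h, T_g was permanently blocked — no order could ever run it; afterwards it completes at step 3.
No smaller set exists: with zero aborts the deadlock remains.
One survivor order: T_a, T_c, T_g. Check, step by step (post-abort pool first):
  pool = (0, 2, 3, 1)
  run T_a (needs (0, 0, 3, 0), free (0, 2, 3, 1)); after release of (2, 0, 1, 1) the pool is (2, 2, 4, 2)
  run T_c (needs (2, 1, 4, 1), free (2, 2, 4, 2)); after release of (1, 0, 0, 2) the pool is (3, 2, 4, 4)
  run T_g (needs (0, 1, 2, 4), free (3, 2, 4, 4)); after release of (1, 2, 0, 1) the pool is (4, 4, 4, 5)


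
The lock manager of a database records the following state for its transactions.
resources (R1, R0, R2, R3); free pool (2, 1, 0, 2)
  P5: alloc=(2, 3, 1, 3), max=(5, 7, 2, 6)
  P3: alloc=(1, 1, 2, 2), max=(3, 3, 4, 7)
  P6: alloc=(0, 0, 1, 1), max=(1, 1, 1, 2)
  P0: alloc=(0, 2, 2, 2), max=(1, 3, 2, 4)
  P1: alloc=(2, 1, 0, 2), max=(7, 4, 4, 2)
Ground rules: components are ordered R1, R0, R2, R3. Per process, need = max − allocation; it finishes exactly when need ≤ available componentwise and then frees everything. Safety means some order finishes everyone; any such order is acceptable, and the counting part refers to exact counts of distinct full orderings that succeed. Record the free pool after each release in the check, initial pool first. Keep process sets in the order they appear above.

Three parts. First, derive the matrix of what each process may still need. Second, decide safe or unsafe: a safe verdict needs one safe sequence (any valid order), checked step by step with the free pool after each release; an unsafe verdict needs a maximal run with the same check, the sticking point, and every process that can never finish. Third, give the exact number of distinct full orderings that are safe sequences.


(1) Remaining need (order R1, R0, R2, R3):
  P5: (3, 4, 1, 3)
  P3: (2, 2, 2, 5)
  P6: (1, 1, 0, 1)
  P0: (1, 1, 0, 2)
  P1: (5, 3, 4, 0)
(2) SAFE — a valid safe sequence is P6, P0, P3, P5, P1.
Key observation: reading the order forward, P6 is the first process whose need (1, 1, 0, 1) meets the free pool (2, 1, 0, 2) exactly on a resource it requests.
Verifying each step:
  pool = (2, 1, 0, 2)
  P6: need (1, 1, 0, 1) fits (2, 1, 0, 2); releases (0, 0, 1, 1), pool now (2, 1, 1, 3)
  P0: need (1, 1, 0, 2) fits (2, 1, 1, 3); releases (0, 2, 2, 2), pool now (2, 3, 3, 5)
  P3: need (2, 2, 2, 5) fits (2, 3, 3, 5); releases (1, 1, 2, 2), pool now (3, 4, 5, 7)
  P5: need (3, 4, 1, 3) fits (3, 4, 5, 7); releases (2, 3, 1, 3), pool now (5, 7, 6, 10)
  P1: need (5, 3, 4, 0) fits (5, 7, 6, 10); releases (2, 1, 0, 2), pool now (7, 8, 6, 12)
(3) Exactly 2 of the possible complete orderings are safe sequences.


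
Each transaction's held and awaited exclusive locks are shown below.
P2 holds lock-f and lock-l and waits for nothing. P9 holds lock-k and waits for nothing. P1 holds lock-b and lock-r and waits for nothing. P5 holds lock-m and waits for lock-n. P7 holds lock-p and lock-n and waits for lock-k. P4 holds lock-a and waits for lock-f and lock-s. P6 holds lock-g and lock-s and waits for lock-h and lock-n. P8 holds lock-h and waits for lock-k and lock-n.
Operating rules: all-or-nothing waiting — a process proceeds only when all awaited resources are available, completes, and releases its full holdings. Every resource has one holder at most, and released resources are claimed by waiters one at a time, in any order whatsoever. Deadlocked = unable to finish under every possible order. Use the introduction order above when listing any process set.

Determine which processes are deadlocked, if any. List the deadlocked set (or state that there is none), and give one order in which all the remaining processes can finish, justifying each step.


No process is deadlocked.
Key observation: no waiting chain loops back on itself — every chain ends at a process that waits on nothing, so everyone eventually runs.
The rest can finish in the order P1, P9, P2, P7, P8, P5, P6, P4.
Step-by-step check:
  P1 waits on nothing -> runs at once and releases lock-b and lock-r
  P9 waits on nothing -> runs at once and releases lock-k
  P2 waits on nothing -> runs at once and releases lock-f and lock-l
  P7: everything it awaited (lock-k) is free; runs, freeing lock-p and lock-n
  P8: everything it awaited (lock-k and lock-n) is free; runs, freeing lock-h
  P5: everything it awaited (lock-n) is free; runs, freeing lock-m
  P6: everything it awaited (lock-h and lock-n) is free; runs, freeing lock-g and lock-s
  P4: everything it awaited (lock-f and lock-s) is free; runs, freeing lock-a


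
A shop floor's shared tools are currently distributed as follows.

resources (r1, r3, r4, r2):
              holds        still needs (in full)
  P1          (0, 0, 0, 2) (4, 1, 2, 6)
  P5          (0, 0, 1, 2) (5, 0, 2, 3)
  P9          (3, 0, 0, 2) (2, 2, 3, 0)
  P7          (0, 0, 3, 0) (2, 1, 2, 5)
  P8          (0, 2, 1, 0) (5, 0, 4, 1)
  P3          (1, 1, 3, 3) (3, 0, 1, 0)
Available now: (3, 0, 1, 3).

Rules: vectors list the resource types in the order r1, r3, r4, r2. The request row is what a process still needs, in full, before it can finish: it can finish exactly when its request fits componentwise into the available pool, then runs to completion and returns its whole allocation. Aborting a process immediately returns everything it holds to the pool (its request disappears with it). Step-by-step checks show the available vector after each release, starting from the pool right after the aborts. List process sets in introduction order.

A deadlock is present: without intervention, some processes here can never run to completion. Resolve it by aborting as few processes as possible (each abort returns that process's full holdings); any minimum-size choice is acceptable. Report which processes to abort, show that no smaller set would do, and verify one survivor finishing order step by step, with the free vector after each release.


Abort P8.
Key observation: the returned (0, 2, 1, 0) from P8 is what brings P9 — unrunnable before, under any order — into play at step 4.
Why nothing smaller works: aborting no one leaves the state deadlocked as given.
The survivors complete as P3, P7, P1, P9, P5. Check, step by step (starting from the post-abort pool):
  pool = (3, 2, 2, 3)
  run P3 (needs (3, 0, 1, 0), free (3, 2, 2, 3)); after release of (1, 1, 3, 3) the pool is (4, 3, 5, 6)
  run P7 (needs (2, 1, 2, 5), free (4, 3, 5, 6)); after release of (0, 0, 3, 0) the pool is (4, 3, 8, 6)
  run P1 (needs (4, 1, 2, 6), free (4, 3, 8, 6)); after release of (0, 0, 0, 2) the pool is (4, 3, 8, 8)
  run P9 (needs (2, 2, 3, 0), free (4, 3, 8, 8)); after release of (3, 0, 0, 2) the pool is (7, 3, 8, 10)
  run P5 (needs (5, 0, 2, 3), free (7, 3, 8, 10)); after release of (0, 0, 1, 2) the pool is (7, 3, 9, 12)


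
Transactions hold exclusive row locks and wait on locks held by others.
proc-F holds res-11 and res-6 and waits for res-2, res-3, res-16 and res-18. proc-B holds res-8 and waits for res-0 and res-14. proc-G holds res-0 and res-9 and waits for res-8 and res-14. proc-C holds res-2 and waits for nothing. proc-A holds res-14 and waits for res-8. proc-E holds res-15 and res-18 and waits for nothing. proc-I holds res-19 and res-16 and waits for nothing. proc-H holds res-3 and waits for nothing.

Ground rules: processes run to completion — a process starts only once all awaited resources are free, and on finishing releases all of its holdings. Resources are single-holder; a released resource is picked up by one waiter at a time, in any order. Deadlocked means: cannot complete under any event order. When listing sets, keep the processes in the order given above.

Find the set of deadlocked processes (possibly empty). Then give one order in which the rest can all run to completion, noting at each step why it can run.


Deadlocked: proc-B, proc-G and proc-A.
Key observation: the loop proc-B -> proc-G -> proc-B blocks itself forever; proc-A is caught in further circular waits.
The rest can finish in the order proc-I, proc-H, proc-C, proc-E, proc-F.
Walking it through:
  proc-I: no waits; runs immediately, freeing res-19 and res-16
  proc-H: no waits; runs immediately, freeing res-3
  proc-C: no waits; runs immediately, freeing res-2
  proc-E: no waits; runs immediately, freeing res-15 and res-18
  run proc-F (all its waits — res-2, res-3, res-16 and res-18 — are resolved); releases res-11 and res-6


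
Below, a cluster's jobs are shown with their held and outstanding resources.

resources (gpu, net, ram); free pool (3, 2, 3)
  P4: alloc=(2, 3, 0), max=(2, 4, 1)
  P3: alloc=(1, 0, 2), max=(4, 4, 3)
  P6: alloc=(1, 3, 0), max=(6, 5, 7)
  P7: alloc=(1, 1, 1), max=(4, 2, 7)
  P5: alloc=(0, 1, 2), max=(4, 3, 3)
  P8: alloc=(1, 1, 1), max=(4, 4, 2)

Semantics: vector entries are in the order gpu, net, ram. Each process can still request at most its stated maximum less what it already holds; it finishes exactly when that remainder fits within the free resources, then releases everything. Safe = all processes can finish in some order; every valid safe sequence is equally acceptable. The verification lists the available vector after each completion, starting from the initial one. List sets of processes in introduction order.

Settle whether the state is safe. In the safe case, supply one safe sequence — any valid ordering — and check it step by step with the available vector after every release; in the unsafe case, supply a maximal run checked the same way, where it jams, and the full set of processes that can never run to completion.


The state is SAFE; one workable sequence: P4, P3, P5, P7, P8, P6.
Key observation: no step in this order meets a requested resource exactly; the smallest headroom is 1, first reached at P4 (need (0, 1, 1), pool (3, 2, 3)).
Walking it through:
  pool = (3, 2, 3)
  run P4 (needs (0, 1, 1), free (3, 2, 3)); after release of (2, 3, 0) the pool is (5, 5, 3)
  run P3 (needs (3, 4, 1), free (5, 5, 3)); after release of (1, 0, 2) the pool is (6, 5, 5)
  run P5 (needs (4, 2, 1), free (6, 5, 5)); after release of (0, 1, 2) the pool is (6, 6, 7)
  run P7 (needs (3, 1, 6), free (6, 6, 7)); after release of (1, 1, 1) the pool is (7, 7, 8)
  run P8 (needs (3, 3, 1), free (7, 7, 8)); after release of (1, 1, 1) the pool is (8, 8, 9)
  run P6 (needs (5, 2, 7), free (8, 8, 9)); after release of (1, 3, 0) the pool is (9, 11, 9)


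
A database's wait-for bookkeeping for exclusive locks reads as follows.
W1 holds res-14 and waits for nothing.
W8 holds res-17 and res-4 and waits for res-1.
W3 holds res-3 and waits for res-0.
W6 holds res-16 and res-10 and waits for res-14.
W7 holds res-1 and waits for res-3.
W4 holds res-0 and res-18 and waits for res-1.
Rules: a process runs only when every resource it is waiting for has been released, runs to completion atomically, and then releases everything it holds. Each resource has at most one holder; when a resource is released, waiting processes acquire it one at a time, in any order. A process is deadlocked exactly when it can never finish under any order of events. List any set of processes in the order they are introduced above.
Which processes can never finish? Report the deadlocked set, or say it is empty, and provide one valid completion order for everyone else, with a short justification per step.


The deadlocked set is W8, W3, W7 and W4.
Key observation: the wait chain closes on itself along W7 -> W3 -> W4 -> W7; W8 waits into the deadlock from upstream.
The rest can finish in the order W1, W6.
Walking it through:
  W1: no waits; runs immediately, freeing res-14
  W6: everything it awaited (res-14) is free; runs, freeing res-16 and res-10


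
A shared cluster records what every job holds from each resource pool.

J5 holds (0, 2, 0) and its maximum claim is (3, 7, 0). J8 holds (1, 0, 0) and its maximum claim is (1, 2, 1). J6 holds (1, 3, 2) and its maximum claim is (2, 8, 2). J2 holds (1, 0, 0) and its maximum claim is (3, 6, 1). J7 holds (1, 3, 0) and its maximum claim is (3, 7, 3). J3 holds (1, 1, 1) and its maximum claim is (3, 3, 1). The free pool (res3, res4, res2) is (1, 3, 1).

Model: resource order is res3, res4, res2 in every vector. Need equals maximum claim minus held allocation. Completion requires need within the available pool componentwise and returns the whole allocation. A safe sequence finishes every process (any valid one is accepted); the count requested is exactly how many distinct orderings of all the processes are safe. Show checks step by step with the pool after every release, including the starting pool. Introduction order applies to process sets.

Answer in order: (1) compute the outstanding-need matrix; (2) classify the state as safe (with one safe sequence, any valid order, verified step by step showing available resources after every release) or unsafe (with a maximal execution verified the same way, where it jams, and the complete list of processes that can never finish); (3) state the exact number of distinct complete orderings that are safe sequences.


(1) Outstanding need per process (order res3, res4, res2):
  J5: (3, 5, 0)
  J8: (0, 2, 1)
  J6: (1, 5, 0)
  J2: (2, 6, 1)
  J7: (2, 4, 3)
  J3: (2, 2, 0)
(2) The state is UNSAFE.
Key observation: after J8, J3 the pool peaks at (3, 4, 2), and each blocked process is short somewhere: J5 on res4; J6 on res4; J2 on res4; J7 on res2.
Going as far as possible: J8, J3; after that, nothing fits. Step-by-step check:
  pool = (1, 3, 1)
  J8: need (0, 2, 1) fits (1, 3, 1); releases (1, 0, 0), pool now (2, 3, 1)
  J3: need (2, 2, 0) fits (2, 3, 1); releases (1, 1, 1), pool now (3, 4, 2)
  J5 cannot run: need (3, 5, 0) vs free (3, 4, 2) (insufficient res4)
  J6 cannot run: need (1, 5, 0) vs free (3, 4, 2) (insufficient res4)
  J2 cannot run: need (2, 6, 1) vs free (3, 4, 2) (insufficient res4)
  J7 cannot run: need (2, 4, 3) vs free (3, 4, 2) (insufficient res2)
Permanently blocked: J5, J6, J2 and J7.
(3) The exact count: 0 of the possible complete orderings are safe sequences.


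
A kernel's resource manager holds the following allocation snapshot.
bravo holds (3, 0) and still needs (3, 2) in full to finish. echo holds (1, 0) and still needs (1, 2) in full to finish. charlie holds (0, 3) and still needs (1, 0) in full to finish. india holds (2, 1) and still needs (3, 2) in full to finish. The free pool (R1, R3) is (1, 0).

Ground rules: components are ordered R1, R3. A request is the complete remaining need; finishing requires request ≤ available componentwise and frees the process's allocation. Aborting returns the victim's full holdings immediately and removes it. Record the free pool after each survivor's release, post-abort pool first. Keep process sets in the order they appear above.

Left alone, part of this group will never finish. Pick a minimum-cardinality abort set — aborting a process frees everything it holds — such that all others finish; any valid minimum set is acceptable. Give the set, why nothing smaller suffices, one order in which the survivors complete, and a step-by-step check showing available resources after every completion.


Minimum abort set: india.
Key observation: bravo had no path to completion before; after the abort of india ((2, 1) returned), step 2 is where it fits.
Minimality: the empty abort set fails — the state is deadlocked as it stands.
One survivor order: charlie, bravo, echo. Step-by-step check (post-abort pool first):
  pool = (3, 1)
  charlie needs (1, 0) <= (3, 1) -> finishes; pool += (0, 3) = (3, 4)
  bravo needs (3, 2) <= (3, 4) -> finishes; pool += (3, 0) = (6, 4)
  echo needs (1, 2) <= (6, 4) -> finishes; pool += (1, 0) = (7, 4)


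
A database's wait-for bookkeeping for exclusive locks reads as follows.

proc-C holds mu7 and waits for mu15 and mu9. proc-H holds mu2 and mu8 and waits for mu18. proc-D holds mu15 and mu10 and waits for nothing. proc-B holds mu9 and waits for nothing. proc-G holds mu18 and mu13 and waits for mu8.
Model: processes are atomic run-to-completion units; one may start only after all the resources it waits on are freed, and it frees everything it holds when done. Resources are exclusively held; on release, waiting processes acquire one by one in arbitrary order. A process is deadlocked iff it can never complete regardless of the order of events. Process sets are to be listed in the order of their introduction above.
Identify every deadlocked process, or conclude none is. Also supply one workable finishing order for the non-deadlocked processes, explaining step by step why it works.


Deadlocked set: proc-H and proc-G.
Key observation: the waits loop around proc-H -> proc-G -> proc-H with no way out; no other process is dragged down with it.
The rest can finish in the order proc-B, proc-D, proc-C.
Step-by-step check:
  proc-B: no waits; runs immediately, freeing mu9
  proc-D: no waits; runs immediately, freeing mu15 and mu10
  proc-C waits on mu15 and mu9 — all released -> runs and releases mu7


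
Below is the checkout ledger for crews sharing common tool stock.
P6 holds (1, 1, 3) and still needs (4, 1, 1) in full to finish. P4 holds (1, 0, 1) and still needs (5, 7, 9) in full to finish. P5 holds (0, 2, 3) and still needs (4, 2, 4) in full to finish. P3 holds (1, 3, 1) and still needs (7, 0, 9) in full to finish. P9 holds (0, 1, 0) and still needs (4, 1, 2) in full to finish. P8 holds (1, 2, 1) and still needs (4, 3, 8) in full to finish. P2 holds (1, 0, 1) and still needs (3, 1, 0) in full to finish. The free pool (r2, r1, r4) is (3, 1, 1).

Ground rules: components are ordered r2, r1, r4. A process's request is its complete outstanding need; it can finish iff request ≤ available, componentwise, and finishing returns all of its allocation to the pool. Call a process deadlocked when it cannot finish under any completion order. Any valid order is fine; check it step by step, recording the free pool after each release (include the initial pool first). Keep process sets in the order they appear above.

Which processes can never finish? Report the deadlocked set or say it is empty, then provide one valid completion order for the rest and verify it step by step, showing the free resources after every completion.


Nothing here is deadlocked.
Key observation: P2 fits the free pool immediately, and its release cascades until everyone finishes.
The rest can finish in the order P2, P6, P5, P9, P8, P4, P3. Step-by-step check:
  pool = (3, 1, 1)
  run P2 (needs (3, 1, 0), free (3, 1, 1)); after release of (1, 0, 1) the pool is (4, 1, 2)
  run P6 (needs (4, 1, 1), free (4, 1, 2)); after release of (1, 1, 3) the pool is (5, 2, 5)
  run P5 (needs (4, 2, 4), free (5, 2, 5)); after release of (0, 2, 3) the pool is (5, 4, 8)
  run P9 (needs (4, 1, 2), free (5, 4, 8)); after release of (0, 1, 0) the pool is (5, 5, 8)
  run P8 (needs (4, 3, 8), free (5, 5, 8)); after release of (1, 2, 1) the pool is (6, 7, 9)
  run P4 (needs (5, 7, 9), free (6, 7, 9)); after release of (1, 0, 1) the pool is (7, 7, 10)
  run P3 (needs (7, 0, 9), free (7, 7, 10)); after release of (1, 3, 1) the pool is (8, 10, 11)


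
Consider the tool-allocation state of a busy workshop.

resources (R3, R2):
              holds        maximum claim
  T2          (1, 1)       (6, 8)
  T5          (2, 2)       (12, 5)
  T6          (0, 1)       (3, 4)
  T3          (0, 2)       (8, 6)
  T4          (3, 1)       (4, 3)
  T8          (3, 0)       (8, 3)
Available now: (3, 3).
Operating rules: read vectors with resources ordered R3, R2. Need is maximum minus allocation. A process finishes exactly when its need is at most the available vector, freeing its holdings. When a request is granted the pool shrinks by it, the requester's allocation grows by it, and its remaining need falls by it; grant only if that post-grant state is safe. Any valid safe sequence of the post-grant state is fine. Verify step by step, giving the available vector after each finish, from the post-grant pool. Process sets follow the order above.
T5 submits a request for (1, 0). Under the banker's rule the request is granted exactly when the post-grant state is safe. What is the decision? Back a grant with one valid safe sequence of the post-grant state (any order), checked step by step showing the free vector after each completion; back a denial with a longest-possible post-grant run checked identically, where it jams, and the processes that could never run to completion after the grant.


GRANT. The post-grant state is safe; one safe sequence: T4, T6, T8, T3, T2, T5.
Key observation: post-grant, (2, 3) remains, and an order beginning with T4 completes everyone.
Step-by-step check of the post-grant state:
  pool = (2, 3)
  run T4 (needs (1, 2), free (2, 3)); after release of (3, 1) the pool is (5, 4)
  run T6 (needs (3, 3), free (5, 4)); after release of (0, 1) the pool is (5, 5)
  run T8 (needs (5, 3), free (5, 5)); after release of (3, 0) the pool is (8, 5)
  run T3 (needs (8, 4), free (8, 5)); after release of (0, 2) the pool is (8, 7)
  run T2 (needs (5, 7), free (8, 7)); after release of (1, 1) the pool is (9, 8)
  run T5 (needs (9, 3), free (9, 8)); after release of (3, 2) the pool is (12, 10)


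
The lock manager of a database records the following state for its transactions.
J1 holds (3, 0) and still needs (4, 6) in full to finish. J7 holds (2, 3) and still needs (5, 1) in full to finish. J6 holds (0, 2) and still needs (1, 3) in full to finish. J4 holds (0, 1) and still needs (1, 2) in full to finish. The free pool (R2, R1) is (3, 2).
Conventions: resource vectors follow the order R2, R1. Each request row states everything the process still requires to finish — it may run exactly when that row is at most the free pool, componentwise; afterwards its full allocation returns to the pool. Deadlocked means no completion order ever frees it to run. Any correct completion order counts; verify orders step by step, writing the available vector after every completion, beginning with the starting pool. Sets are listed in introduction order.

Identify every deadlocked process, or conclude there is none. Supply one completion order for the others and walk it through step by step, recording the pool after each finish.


The deadlocked set is J1 and J7.
Key observation: even finishing J4, J6 leaves just (3, 5) free — too little R2 for any of the remaining processes.
One completion order for the rest: J4, J6. Step-by-step check:
  pool = (3, 2)
  J4 needs (1, 2) <= (3, 2) -> finishes; pool += (0, 1) = (3, 3)
  J6 needs (1, 3) <= (3, 3) -> finishes; pool += (0, 2) = (3, 5)
None of the blocked processes ever fits:
  J1 still needs (4, 6) but only (3, 5) is free — short on R2 and R1
  J7 still needs (5, 1) but only (3, 5) is free — short on R2


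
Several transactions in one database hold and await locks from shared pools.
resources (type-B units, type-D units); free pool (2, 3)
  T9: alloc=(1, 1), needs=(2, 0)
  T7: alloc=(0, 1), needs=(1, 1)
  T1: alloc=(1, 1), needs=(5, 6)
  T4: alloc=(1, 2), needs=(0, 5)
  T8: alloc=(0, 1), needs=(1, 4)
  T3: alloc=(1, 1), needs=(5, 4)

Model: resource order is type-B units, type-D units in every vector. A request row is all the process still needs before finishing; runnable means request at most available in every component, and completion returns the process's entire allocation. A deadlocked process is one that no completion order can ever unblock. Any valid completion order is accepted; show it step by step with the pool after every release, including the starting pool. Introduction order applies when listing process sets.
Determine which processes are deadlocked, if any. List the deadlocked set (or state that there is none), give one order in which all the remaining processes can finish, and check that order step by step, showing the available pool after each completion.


Deadlocked: T1 and T3.
Key observation: the wall is type-B units: completing T9, T7, T4, T8 brings the pool only to (4, 8), and all the rest need more.
The rest can finish in the order T9, T7, T4, T8. Walking it through:
  pool = (2, 3)
  run T9 (needs (2, 0), free (2, 3)); after release of (1, 1) the pool is (3, 4)
  run T7 (needs (1, 1), free (3, 4)); after release of (0, 1) the pool is (3, 5)
  run T4 (needs (0, 5), free (3, 5)); after release of (1, 2) the pool is (4, 7)
  run T8 (needs (1, 4), free (4, 7)); after release of (0, 1) the pool is (4, 8)
The stuck group stays short no matter what:
  T1 cannot run: need (5, 6) vs free (4, 8) (insufficient type-B units)
  T3 cannot run: need (5, 4) vs free (4, 8) (insufficient type-B units)


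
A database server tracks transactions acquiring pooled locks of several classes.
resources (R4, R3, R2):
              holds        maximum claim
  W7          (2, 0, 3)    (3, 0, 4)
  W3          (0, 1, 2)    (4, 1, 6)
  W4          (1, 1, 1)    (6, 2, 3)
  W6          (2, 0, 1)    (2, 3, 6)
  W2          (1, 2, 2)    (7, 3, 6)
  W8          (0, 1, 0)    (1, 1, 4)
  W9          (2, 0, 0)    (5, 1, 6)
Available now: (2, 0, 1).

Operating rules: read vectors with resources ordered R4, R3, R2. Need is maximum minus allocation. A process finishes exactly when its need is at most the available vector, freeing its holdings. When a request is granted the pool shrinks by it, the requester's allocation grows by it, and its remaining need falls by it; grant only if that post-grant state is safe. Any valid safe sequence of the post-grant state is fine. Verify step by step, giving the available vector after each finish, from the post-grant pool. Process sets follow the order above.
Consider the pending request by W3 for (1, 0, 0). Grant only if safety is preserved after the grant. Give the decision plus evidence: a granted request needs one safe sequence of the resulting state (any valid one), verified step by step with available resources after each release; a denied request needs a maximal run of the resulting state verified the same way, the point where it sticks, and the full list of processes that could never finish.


GRANT: granting preserves safety; a valid post-grant sequence is W7, W3, W9, W2, W6, W4, W8.
Key observation: even at the reduced pool (1, 0, 1), W7 fits immediately, so safety survives the grant.
Step-by-step check of the post-grant state:
  pool = (1, 0, 1)
  W7 needs (1, 0, 1) <= (1, 0, 1) -> finishes; pool += (2, 0, 3) = (3, 0, 4)
  W3 needs (3, 0, 4) <= (3, 0, 4) -> finishes; pool += (1, 1, 2) = (4, 1, 6)
  W9 needs (3, 1, 6) <= (4, 1, 6) -> finishes; pool += (2, 0, 0) = (6, 1, 6)
  W2 needs (6, 1, 4) <= (6, 1, 6) -> finishes; pool += (1, 2, 2) = (7, 3, 8)
  W6 needs (0, 3, 5) <= (7, 3, 8) -> finishes; pool += (2, 0, 1) = (9, 3, 9)
  W4 needs (5, 1, 2) <= (9, 3, 9) -> finishes; pool += (1, 1, 1) = (10, 4, 10)
  W8 needs (1, 0, 4) <= (10, 4, 10) -> finishes; pool += (0, 1, 0) = (10, 5, 10)


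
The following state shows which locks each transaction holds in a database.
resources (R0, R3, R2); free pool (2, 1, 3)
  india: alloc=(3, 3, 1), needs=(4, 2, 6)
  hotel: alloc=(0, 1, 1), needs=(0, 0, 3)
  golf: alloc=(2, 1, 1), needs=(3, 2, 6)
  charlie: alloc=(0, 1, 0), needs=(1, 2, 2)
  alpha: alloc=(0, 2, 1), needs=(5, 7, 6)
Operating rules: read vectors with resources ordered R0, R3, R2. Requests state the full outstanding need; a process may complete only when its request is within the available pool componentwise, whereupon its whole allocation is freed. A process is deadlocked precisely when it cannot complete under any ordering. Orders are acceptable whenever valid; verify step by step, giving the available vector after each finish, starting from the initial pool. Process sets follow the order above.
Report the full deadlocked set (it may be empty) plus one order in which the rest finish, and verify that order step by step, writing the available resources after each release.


The deadlocked set is india, golf and alpha.
Key observation: after hotel, charlie complete, (2, 3, 4) is the best the pool ever gets, yet each leftover process wants more R0.
One completion order for the rest: hotel, charlie. Walking it through:
  pool = (2, 1, 3)
  run hotel (needs (0, 0, 3), free (2, 1, 3)); after release of (0, 1, 1) the pool is (2, 2, 4)
  run charlie (needs (1, 2, 2), free (2, 2, 4)); after release of (0, 1, 0) the pool is (2, 3, 4)
The blocked processes can never fit:
  blocked: india wants (4, 2, 6), pool (2, 3, 4) — not enough R0 and R2
  blocked: golf wants (3, 2, 6), pool (2, 3, 4) — not enough R0 and R2
  blocked: alpha wants (5, 7, 6), pool (2, 3, 4) — not enough R0, R3 and R2


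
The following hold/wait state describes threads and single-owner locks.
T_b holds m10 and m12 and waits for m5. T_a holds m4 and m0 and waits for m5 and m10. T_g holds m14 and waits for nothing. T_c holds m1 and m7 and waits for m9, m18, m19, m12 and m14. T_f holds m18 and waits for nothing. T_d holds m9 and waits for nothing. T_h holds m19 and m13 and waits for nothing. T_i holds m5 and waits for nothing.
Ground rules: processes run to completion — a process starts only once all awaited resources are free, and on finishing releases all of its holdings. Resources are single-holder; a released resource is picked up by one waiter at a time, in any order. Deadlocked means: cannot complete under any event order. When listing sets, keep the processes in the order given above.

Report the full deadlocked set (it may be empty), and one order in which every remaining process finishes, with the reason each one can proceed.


The deadlocked set is empty.
Key observation: no waiting chain loops back on itself — every chain ends at a process that waits on nothing, so everyone eventually runs.
One completion order for the rest: T_i, T_b, T_g, T_f, T_a, T_h, T_d, T_c.
Step-by-step check:
  run T_i (it waits on nothing); releases m5
  run T_b (all its waits — m5 — are resolved); releases m10 and m12
  run T_g (it waits on nothing); releases m14
  run T_f (it waits on nothing); releases m18
  run T_a (all its waits — m5 and m10 — are resolved); releases m4 and m0
  run T_h (it waits on nothing); releases m19 and m13
  run T_d (it waits on nothing); releases m9
  run T_c (all its waits — m9, m18, m19, m12 and m14 — are resolved); releases m1 and m7


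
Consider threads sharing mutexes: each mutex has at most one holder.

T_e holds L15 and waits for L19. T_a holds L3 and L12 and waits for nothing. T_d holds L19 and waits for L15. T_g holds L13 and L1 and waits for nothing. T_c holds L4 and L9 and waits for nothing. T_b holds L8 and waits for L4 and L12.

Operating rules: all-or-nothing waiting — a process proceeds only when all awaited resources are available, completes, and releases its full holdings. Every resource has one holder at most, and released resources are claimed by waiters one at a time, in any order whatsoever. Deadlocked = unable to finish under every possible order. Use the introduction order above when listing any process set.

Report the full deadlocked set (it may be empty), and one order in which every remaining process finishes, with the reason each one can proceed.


Deadlocked set: T_e and T_d.
Key observation: the waits loop around T_e -> T_d -> T_e with no way out; no other process is dragged down with it.
A valid finishing order for the others: T_g, T_a, T_c, T_b.
Verifying each step:
  run T_g (it waits on nothing); releases L13 and L1
  run T_a (it waits on nothing); releases L3 and L12
  run T_c (it waits on nothing); releases L4 and L9
  T_b: everything it awaited (L4 and L12) is free; runs, freeing L8


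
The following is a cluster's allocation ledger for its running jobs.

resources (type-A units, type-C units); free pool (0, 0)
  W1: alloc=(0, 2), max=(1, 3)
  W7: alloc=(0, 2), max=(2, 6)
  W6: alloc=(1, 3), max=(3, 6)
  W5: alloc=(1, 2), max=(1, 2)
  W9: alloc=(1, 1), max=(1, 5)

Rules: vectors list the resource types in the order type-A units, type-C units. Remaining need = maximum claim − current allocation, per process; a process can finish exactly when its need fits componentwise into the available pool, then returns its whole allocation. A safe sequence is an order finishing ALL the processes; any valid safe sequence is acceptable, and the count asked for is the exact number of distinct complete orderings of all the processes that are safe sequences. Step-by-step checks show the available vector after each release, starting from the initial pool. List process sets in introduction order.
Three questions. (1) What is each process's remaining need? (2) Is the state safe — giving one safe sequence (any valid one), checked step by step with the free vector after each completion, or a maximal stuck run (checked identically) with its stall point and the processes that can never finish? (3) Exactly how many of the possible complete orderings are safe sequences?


(1) Need matrix, components ordered type-A units, type-C units:
  W1: (1, 1)
  W7: (2, 4)
  W6: (2, 3)
  W5: (0, 0)
  W9: (0, 4)
(2) SAFE. One safe sequence: W5, W1, W9, W6, W7.
Key observation: reading the order forward, W1 is the first process whose need (1, 1) meets the free pool (1, 2) exactly on a resource it requests.
Walking it through:
  pool = (0, 0)
  W5: need (0, 0) fits (0, 0); releases (1, 2), pool now (1, 2)
  W1: need (1, 1) fits (1, 2); releases (0, 2), pool now (1, 4)
  W9: need (0, 4) fits (1, 4); releases (1, 1), pool now (2, 5)
  W6: need (2, 3) fits (2, 5); releases (1, 3), pool now (3, 8)
  W7: need (2, 4) fits (3, 8); releases (0, 2), pool now (3, 10)
(3) The exact count: 2 of the possible complete orderings are safe sequences.
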